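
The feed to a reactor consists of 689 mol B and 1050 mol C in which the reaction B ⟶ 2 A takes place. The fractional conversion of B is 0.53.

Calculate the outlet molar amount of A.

B reacted = 0.53 × 689 = 365.2 mol; ν_B = −1, so ξ = 365.2/1 = 365.2 mol.
Outlet amounts (n = n₀ + ν ξ):
  B: 689 − 1(365.2) = 323.8
  A: 0 + 2(365.2) = 730.3
  C: 1050 (inert)

730 mol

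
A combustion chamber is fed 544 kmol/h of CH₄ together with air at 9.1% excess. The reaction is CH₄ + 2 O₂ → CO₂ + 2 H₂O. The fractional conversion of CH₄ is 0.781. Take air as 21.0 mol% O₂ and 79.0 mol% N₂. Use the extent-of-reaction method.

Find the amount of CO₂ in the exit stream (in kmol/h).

Stoichiometric O₂ = 2 × 544 = 1088 kmol/h; O₂ fed = 1088 × 1.091 = 1187 kmol/h.
N₂ fed = 1187 × 79/21 = 4465 kmol/h.
Fuel reacted = 0.781 × 544 → ξ = 424.9 kmol/h.
Outlet (n = n₀ + ν ξ):
  CH₄: 544 − 1(424.9) = 119.1
  O₂: 1187 − 2(424.9) = 337.3
  N₂: 4465 (inert)
  CO₂: 0 + 1(424.9) = 424.9
  H₂O: 0 + 2(424.9) = 849.7

425 kmol/h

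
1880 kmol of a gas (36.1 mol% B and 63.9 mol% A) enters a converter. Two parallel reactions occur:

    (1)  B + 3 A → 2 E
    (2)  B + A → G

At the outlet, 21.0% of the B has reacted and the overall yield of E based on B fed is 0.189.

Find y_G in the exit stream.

Yield of E: 2ξ₁ / 678.7 = 0.189 → ξ₁ = 64.14 kmol.
Conversion of B: 1ξ₁ + 1ξ₂ = 0.21 × 678.7 = 142.5 → ξ₂ = 78.39 kmol.
Outlet amounts (n = n₀ + Σ ν·ξ):
  B: 678.7 − 1(64.14) − 1(78.39) = 536.2
  A: 1201 − 3(64.14) − 1(78.39) = 930.5
  E: 0 + 2(64.14) = 128.3
  G: 0 + 1(78.39) = 78.39
Total out = 1673 kmol; y_G = 78.39 / 1673 = 0.04684.

0.0468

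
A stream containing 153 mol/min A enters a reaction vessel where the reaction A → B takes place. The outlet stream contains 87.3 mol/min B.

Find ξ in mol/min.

For B: n = n₀ + 1ξ → 87.3 = 0 + 1ξ, giving ξ = 87.3 mol/min.
Outlet amounts (n = n₀ + ν ξ):
  A: 153 − 1(87.3) = 65.7
  B: 0 + 1(87.3) = 87.3

ξ = 87.3 mol/min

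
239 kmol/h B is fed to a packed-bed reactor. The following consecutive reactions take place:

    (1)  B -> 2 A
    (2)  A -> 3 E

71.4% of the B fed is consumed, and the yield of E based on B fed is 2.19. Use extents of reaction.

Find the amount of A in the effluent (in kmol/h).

Conversion of B: B consumed = 1ξ₁ = 0.714 × 239 → ξ₁ = 170.6 kmol/h.
Yield of E: 3ξ₂ / 239 = 2.19 → ξ₂ = 174.5 kmol/h.
Outlet amounts (n = n₀ + Σ ν·ξ):
  B: 239 − 1(170.6) = 68.35
  A: 0 + 2(170.6) − 1(174.5) = 166.8
  E: 0 + 3(174.5) = 523.4

167 kmol/h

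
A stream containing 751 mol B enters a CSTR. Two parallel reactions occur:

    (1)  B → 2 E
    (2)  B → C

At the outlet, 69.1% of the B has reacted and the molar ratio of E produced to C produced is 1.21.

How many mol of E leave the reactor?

391 mol

Conversion of B: B consumed = 0.691 × 751 = 518.9 mol = 1ξ₁ + 1ξ₂.
Selectivity: 2ξ₁ / (1ξ₂) = 1.21 → ξ₁ = 0.605 ξ₂.
Substitute: (1·0.605 + 1) ξ₂ = 518.9 → ξ₂ = 323.3 mol, ξ₁ = 195.6 mol.
Outlet amounts (n = n₀ + Σ ν·ξ):
  B: 751 − 1(195.6) − 1(323.3) = 232.1
  E: 0 + 2(195.6) = 391.2
  C: 0 + 1(323.3) = 323.3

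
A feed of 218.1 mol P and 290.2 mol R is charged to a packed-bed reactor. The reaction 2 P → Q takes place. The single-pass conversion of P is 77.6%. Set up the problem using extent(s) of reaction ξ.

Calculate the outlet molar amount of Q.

84.6 mol

P reacted = 0.776 × 218.1 = 169.2 mol; ν_P = −2, so ξ = 169.2/2 = 84.62 mol.
Outlet amounts (n = n₀ + ν ξ):
  P: 218.1 − 2(84.62) = 48.85
  Q: 0 + 1(84.62) = 84.62
  R: 290.2 (inert)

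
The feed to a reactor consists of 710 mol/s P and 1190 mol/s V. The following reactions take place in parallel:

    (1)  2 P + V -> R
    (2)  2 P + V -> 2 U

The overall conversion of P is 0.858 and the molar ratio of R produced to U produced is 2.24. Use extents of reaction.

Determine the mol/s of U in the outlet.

Conversion of P: P consumed = 0.858 × 710 = 609.2 mol/s = 2ξ₁ + 2ξ₂.
Selectivity: 1ξ₁ / (2ξ₂) = 2.24 → ξ₁ = 4.48 ξ₂.
Substitute: (2·4.48 + 2) ξ₂ = 609.2 → ξ₂ = 55.58 mol/s, ξ₁ = 249 mol/s.
Outlet amounts (n = n₀ + Σ ν·ξ):
  P: 710 − 2(249) − 2(55.58) = 100.8
  V: 1190 − 1(249) − 1(55.58) = 885.4
  R: 0 + 1(249) = 249
  U: 0 + 2(55.58) = 111.2

111 mol/s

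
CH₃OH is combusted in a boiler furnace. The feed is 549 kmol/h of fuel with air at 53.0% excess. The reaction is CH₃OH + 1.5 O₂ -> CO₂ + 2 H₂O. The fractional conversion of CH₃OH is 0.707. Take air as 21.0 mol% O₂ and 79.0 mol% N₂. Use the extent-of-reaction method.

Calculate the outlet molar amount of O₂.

678 kmol/h

Stoichiometric O₂ = 1.5 × 549 = 823.5 kmol/h; O₂ fed = 823.5 × 1.530 = 1260 kmol/h.
N₂ fed = 1260 × 79/21 = 4740 kmol/h.
Fuel reacted = 0.707 × 549 → ξ = 388.1 kmol/h.
Outlet (n = n₀ + ν ξ):
  CH₃OH: 549 − 1(388.1) = 160.9
  O₂: 1260 − 1.5(388.1) = 677.7
  N₂: 4740 (inert)
  CO₂: 0 + 1(388.1) = 388.1
  H₂O: 0 + 2(388.1) = 776.3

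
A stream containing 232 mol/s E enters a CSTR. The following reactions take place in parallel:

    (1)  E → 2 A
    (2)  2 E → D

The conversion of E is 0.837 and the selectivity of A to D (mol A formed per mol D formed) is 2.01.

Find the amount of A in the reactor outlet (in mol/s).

Conversion of E: E consumed = 0.837 × 232 = 194.2 mol/s = 1ξ₁ + 2ξ₂.
Selectivity: 2ξ₁ / (1ξ₂) = 2.01 → ξ₁ = 1.005 ξ₂.
Substitute: (1·1.005 + 2) ξ₂ = 194.2 → ξ₂ = 64.62 mol/s, ξ₁ = 64.94 mol/s.
Outlet amounts (n = n₀ + Σ ν·ξ):
  E: 232 − 1(64.94) − 2(64.62) = 37.82
  A: 0 + 2(64.94) = 129.9
  D: 0 + 1(64.62) = 64.62

130 mol/s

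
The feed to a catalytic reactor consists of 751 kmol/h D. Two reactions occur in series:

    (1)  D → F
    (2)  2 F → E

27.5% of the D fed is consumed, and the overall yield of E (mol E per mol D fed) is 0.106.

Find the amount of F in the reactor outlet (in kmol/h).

47.3 kmol/h

Conversion of D: D consumed = 1ξ₁ = 0.275 × 751 → ξ₁ = 206.5 kmol/h.
Yield of E: 1ξ₂ / 751 = 0.106 → ξ₂ = 79.61 kmol/h.
Outlet amounts (n = n₀ + Σ ν·ξ):
  D: 751 − 1(206.5) = 544.5
  F: 0 + 1(206.5) − 2(79.61) = 47.31
  E: 0 + 1(79.61) = 79.61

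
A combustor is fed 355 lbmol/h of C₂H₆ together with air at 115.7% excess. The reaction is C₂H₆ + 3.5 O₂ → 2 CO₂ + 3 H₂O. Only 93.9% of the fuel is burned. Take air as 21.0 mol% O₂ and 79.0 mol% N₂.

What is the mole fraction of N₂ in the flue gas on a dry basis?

0.821

Stoichiometric O₂ = 3.5 × 355 = 1242 lbmol/h; O₂ fed = 1242 × 2.157 = 2680 lbmol/h.
N₂ fed = 2680 × 79/21 = 10080 lbmol/h.
Fuel reacted = 0.939 × 355 → ξ = 333.3 lbmol/h.
Outlet (n = n₀ + ν ξ):
  C₂H₆: 355 − 1(333.3) = 21.66
  O₂: 2680 − 3.5(333.3) = 1513
  N₂: 10080 (inert)
  CO₂: 0 + 2(333.3) = 666.7
  H₂O: 0 + 3(333.3) = 1000
Dry total = 12280 lbmol/h; y_N₂ (dry) = 10080 / 12280 = 0.8208.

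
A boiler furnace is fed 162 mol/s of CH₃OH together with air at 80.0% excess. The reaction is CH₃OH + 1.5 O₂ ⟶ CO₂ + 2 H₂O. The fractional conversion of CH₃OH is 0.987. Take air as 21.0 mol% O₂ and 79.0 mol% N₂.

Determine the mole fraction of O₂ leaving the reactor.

Stoichiometric O₂ = 1.5 × 162 = 243 mol/s; O₂ fed = 243 × 1.800 = 437.4 mol/s.
N₂ fed = 437.4 × 79/21 = 1645 mol/s.
Fuel reacted = 0.987 × 162 → ξ = 159.9 mol/s.
Outlet (n = n₀ + ν ξ):
  CH₃OH: 162 − 1(159.9) = 2.106
  O₂: 437.4 − 1.5(159.9) = 197.6
  N₂: 1645 (inert)
  CO₂: 0 + 1(159.9) = 159.9
  H₂O: 0 + 2(159.9) = 319.8
Total out = 2325 mol/s; y_O₂ = 197.6 / 2325 = 0.08498.

0.085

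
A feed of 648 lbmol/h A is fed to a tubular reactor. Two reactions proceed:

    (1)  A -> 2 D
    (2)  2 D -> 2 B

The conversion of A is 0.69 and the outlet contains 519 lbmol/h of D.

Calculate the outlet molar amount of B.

375 lbmol/h

Conversion of A: A consumed = 1ξ₁ = 0.69 × 648 → ξ₁ = 447.1 lbmol/h.
D balance: n_D = 0 + 2ξ₁ − 2ξ₂ = 519 → ξ₂ = (2·447.1 − 519)/2 = 187.6 lbmol/h.
Outlet amounts (n = n₀ + Σ ν·ξ):
  A: 648 − 1(447.1) = 200.9
  D: 0 + 2(447.1) − 2(187.6) = 519
  B: 0 + 2(187.6) = 375.2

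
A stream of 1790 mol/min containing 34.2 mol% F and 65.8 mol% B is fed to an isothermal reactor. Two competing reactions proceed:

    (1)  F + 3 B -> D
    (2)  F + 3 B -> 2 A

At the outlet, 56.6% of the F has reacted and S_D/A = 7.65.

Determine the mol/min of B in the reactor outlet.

138 mol/min

Conversion of F: F consumed = 0.566 × 612.2 = 346.5 mol/min = 1ξ₁ + 1ξ₂.
Selectivity: 1ξ₁ / (2ξ₂) = 7.65 → ξ₁ = 15.3 ξ₂.
Substitute: (1·15.3 + 1) ξ₂ = 346.5 → ξ₂ = 21.26 mol/min, ξ₁ = 325.2 mol/min.
Outlet amounts (n = n₀ + Σ ν·ξ):
  F: 612.2 − 1(325.2) − 1(21.26) = 265.7
  B: 1178 − 3(325.2) − 3(21.26) = 138.3
  D: 0 + 1(325.2) = 325.2
  A: 0 + 2(21.26) = 42.51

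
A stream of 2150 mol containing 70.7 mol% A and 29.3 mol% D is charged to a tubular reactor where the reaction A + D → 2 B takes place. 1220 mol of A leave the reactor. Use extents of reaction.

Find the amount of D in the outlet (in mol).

330 mol

For A: n = n₀ − 1ξ → 1220 = 1520 − 1ξ, giving ξ = 300 mol.
Outlet amounts (n = n₀ + ν ξ):
  A: 1520 − 1(300) = 1220
  D: 630 − 1(300) = 329.9
  B: 0 + 2(300) = 600.1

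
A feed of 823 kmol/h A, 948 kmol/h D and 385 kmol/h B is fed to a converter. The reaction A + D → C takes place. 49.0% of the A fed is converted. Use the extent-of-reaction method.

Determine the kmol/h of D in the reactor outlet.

A reacted = 0.49 × 823 = 403.3 kmol/h; ν_A = −1, so ξ = 403.3/1 = 403.3 kmol/h.
Outlet amounts (n = n₀ + ν ξ):
  A: 823 − 1(403.3) = 419.7
  D: 948 − 1(403.3) = 544.7
  C: 0 + 1(403.3) = 403.3
  B: 385 (inert)

545 kmol/h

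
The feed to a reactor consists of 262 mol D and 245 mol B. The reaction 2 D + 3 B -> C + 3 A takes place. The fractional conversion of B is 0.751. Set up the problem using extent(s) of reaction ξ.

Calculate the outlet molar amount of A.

B reacted = 0.751 × 245 = 184 mol; ν_B = −3, so ξ = 184/3 = 61.33 mol.
Outlet amounts (n = n₀ + ν ξ):
  D: 262 − 2(61.33) = 139.3
  B: 245 − 3(61.33) = 61
  C: 0 + 1(61.33) = 61.33
  A: 0 + 3(61.33) = 184

184 mol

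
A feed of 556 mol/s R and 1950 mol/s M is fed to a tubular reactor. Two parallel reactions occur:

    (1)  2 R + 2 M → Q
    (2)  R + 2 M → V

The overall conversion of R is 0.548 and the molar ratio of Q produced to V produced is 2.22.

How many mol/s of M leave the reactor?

Conversion of R: R consumed = 0.548 × 556 = 304.7 mol/s = 2ξ₁ + 1ξ₂.
Selectivity: 1ξ₁ / (1ξ₂) = 2.22 → ξ₁ = 2.22 ξ₂.
Substitute: (2·2.22 + 1) ξ₂ = 304.7 → ξ₂ = 56.01 mol/s, ξ₁ = 124.3 mol/s.
Outlet amounts (n = n₀ + Σ ν·ξ):
  R: 556 − 2(124.3) − 1(56.01) = 251.3
  M: 1950 − 2(124.3) − 2(56.01) = 1589
  Q: 0 + 1(124.3) = 124.3
  V: 0 + 1(56.01) = 56.01

1590 mol/s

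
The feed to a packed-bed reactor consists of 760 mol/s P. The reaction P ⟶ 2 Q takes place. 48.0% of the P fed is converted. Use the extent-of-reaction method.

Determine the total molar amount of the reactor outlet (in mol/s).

P reacted = 0.48 × 760 = 364.8 mol/s; ν_P = −1, so ξ = 364.8/1 = 364.8 mol/s.
Outlet amounts (n = n₀ + ν ξ):
  P: 760 − 1(364.8) = 395.2
  Q: 0 + 2(364.8) = 729.6
Total out = 395.2 + 729.6 = 1125 mol/s.

1120 mol/s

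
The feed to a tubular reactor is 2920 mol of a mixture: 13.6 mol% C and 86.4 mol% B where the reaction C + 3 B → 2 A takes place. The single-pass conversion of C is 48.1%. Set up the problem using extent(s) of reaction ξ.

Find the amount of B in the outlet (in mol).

1950 mol

C reacted = 0.481 × 397.1 = 191 mol; ν_C = −1, so ξ = 191/1 = 191 mol.
Outlet amounts (n = n₀ + ν ξ):
  C: 397.1 − 1(191) = 206.1
  B: 2523 − 3(191) = 1950
  A: 0 + 2(191) = 382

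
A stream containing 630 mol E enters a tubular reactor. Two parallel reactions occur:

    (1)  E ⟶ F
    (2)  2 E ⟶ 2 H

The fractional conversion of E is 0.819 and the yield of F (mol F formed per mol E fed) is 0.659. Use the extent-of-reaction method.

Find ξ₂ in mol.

ξ₂ = 50.4 mol

Yield of F: 1ξ₁ / 630 = 0.659 → ξ₁ = 415.2 mol.
Conversion of E: 1ξ₁ + 2ξ₂ = 0.819 × 630 = 516 → ξ₂ = 50.4 mol.
Outlet amounts (n = n₀ + Σ ν·ξ):
  E: 630 − 1(415.2) − 2(50.4) = 114
  F: 0 + 1(415.2) = 415.2
  H: 0 + 2(50.4) = 100.8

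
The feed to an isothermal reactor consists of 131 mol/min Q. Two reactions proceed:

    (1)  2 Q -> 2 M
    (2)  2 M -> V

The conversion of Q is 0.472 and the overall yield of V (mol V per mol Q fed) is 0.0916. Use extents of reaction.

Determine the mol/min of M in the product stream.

Conversion of Q: Q consumed = 2ξ₁ = 0.472 × 131 → ξ₁ = 30.92 mol/min.
Yield of V: 1ξ₂ / 131 = 0.0916 → ξ₂ = 12 mol/min.
Outlet amounts (n = n₀ + Σ ν·ξ):
  Q: 131 − 2(30.92) = 69.17
  M: 0 + 2(30.92) − 2(12) = 37.83
  V: 0 + 1(12) = 12

37.8 mol/min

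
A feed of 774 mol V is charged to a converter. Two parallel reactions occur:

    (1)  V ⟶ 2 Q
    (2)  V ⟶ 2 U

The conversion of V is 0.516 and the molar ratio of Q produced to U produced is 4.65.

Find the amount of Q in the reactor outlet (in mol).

657 mol

Conversion of V: V consumed = 0.516 × 774 = 399.4 mol = 1ξ₁ + 1ξ₂.
Selectivity: 2ξ₁ / (2ξ₂) = 4.65 → ξ₁ = 4.65 ξ₂.
Substitute: (1·4.65 + 1) ξ₂ = 399.4 → ξ₂ = 70.69 mol, ξ₁ = 328.7 mol.
Outlet amounts (n = n₀ + Σ ν·ξ):
  V: 774 − 1(328.7) − 1(70.69) = 374.6
  Q: 0 + 2(328.7) = 657.4
  U: 0 + 2(70.69) = 141.4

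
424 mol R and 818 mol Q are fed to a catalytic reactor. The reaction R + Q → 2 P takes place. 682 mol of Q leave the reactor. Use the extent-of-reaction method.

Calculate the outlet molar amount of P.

272 mol

For Q: n = n₀ − 1ξ → 682 = 818 − 1ξ, giving ξ = 136 mol.
Outlet amounts (n = n₀ + ν ξ):
  R: 424 − 1(136) = 288
  Q: 818 − 1(136) = 682
  P: 0 + 2(136) = 272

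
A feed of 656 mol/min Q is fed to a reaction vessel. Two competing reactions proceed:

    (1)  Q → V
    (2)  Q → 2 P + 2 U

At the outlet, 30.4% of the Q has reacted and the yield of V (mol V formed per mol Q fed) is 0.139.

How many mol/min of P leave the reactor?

Yield of V: 1ξ₁ / 656 = 0.139 → ξ₁ = 91.18 mol/min.
Conversion of Q: 1ξ₁ + 1ξ₂ = 0.304 × 656 = 199.4 → ξ₂ = 108.2 mol/min.
Outlet amounts (n = n₀ + Σ ν·ξ):
  Q: 656 − 1(91.18) − 1(108.2) = 456.6
  V: 0 + 1(91.18) = 91.18
  P: 0 + 2(108.2) = 216.5
  U: 0 + 2(108.2) = 216.5

216 mol/min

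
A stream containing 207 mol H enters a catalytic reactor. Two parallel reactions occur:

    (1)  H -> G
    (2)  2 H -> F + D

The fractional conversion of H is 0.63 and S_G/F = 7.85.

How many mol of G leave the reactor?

104 mol

Conversion of H: H consumed = 0.63 × 207 = 130.4 mol = 1ξ₁ + 2ξ₂.
Selectivity: 1ξ₁ / (1ξ₂) = 7.85 → ξ₁ = 7.85 ξ₂.
Substitute: (1·7.85 + 2) ξ₂ = 130.4 → ξ₂ = 13.24 mol, ξ₁ = 103.9 mol.
Outlet amounts (n = n₀ + Σ ν·ξ):
  H: 207 − 1(103.9) − 2(13.24) = 76.59
  G: 0 + 1(103.9) = 103.9
  F: 0 + 1(13.24) = 13.24
  D: 0 + 1(13.24) = 13.24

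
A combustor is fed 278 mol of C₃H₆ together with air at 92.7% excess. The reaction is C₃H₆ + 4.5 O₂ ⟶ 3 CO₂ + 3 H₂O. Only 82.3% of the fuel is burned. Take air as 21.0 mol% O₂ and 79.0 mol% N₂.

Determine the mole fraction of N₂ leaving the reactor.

Stoichiometric O₂ = 4.5 × 278 = 1251 mol; O₂ fed = 1251 × 1.927 = 2411 mol.
N₂ fed = 2411 × 79/21 = 9069 mol.
Fuel reacted = 0.823 × 278 → ξ = 228.8 mol.
Outlet (n = n₀ + ν ξ):
  C₃H₆: 278 − 1(228.8) = 49.21
  O₂: 2411 − 4.5(228.8) = 1381
  N₂: 9069 (inert)
  CO₂: 0 + 3(228.8) = 686.4
  H₂O: 0 + 3(228.8) = 686.4
Total out = 11870 mol; y_N₂ = 9069 / 11870 = 0.7639.

0.764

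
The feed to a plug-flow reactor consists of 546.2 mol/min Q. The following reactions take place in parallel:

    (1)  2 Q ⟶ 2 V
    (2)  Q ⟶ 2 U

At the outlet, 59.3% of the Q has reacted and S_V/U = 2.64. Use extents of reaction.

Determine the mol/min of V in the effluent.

Conversion of Q: Q consumed = 0.593 × 546.2 = 323.9 mol/min = 2ξ₁ + 1ξ₂.
Selectivity: 2ξ₁ / (2ξ₂) = 2.64 → ξ₁ = 2.64 ξ₂.
Substitute: (2·2.64 + 1) ξ₂ = 323.9 → ξ₂ = 51.58 mol/min, ξ₁ = 136.2 mol/min.
Outlet amounts (n = n₀ + Σ ν·ξ):
  Q: 546.2 − 2(136.2) − 1(51.58) = 222.3
  V: 0 + 2(136.2) = 272.3
  U: 0 + 2(51.58) = 103.2

272 mol/min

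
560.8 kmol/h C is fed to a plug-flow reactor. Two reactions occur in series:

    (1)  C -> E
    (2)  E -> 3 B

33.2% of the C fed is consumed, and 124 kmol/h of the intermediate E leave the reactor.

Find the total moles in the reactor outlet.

Conversion of C: C consumed = 1ξ₁ = 0.332 × 560.8 → ξ₁ = 186.2 kmol/h.
E balance: n_E = 0 + 1ξ₁ − 1ξ₂ = 124 → ξ₂ = (1·186.2 − 124)/1 = 62.19 kmol/h.
Outlet amounts (n = n₀ + Σ ν·ξ):
  C: 560.8 − 1(186.2) = 374.6
  E: 0 + 1(186.2) − 1(62.19) = 124
  B: 0 + 3(62.19) = 186.6
Total out = 374.6 + 124 + 186.6 = 685.2 kmol/h.

685 kmol/h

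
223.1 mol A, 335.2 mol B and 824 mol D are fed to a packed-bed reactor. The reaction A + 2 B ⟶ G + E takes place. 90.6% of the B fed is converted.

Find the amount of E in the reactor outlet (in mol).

152 mol

B reacted = 0.906 × 335.2 = 303.7 mol; ν_B = −2, so ξ = 303.7/2 = 151.8 mol.
Outlet amounts (n = n₀ + ν ξ):
  A: 223.1 − 1(151.8) = 71.25
  B: 335.2 − 2(151.8) = 31.51
  G: 0 + 1(151.8) = 151.8
  E: 0 + 1(151.8) = 151.8
  D: 824 (inert)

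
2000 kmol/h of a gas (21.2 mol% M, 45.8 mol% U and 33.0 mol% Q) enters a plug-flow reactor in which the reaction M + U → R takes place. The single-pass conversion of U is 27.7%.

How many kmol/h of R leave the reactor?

254 kmol/h

U reacted = 0.277 × 916 = 253.7 kmol/h; ν_U = −1, so ξ = 253.7/1 = 253.7 kmol/h.
Outlet amounts (n = n₀ + ν ξ):
  M: 424 − 1(253.7) = 170.3
  U: 916 − 1(253.7) = 662.3
  R: 0 + 1(253.7) = 253.7
  Q: 660 (inert)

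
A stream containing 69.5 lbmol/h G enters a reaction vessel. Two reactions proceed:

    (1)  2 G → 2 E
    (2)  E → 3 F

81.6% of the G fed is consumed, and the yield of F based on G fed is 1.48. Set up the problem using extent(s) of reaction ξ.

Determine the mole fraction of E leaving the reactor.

0.162

Conversion of G: G consumed = 2ξ₁ = 0.816 × 69.5 → ξ₁ = 28.36 lbmol/h.
Yield of F: 3ξ₂ / 69.5 = 1.48 → ξ₂ = 34.29 lbmol/h.
Outlet amounts (n = n₀ + Σ ν·ξ):
  G: 69.5 − 2(28.36) = 12.79
  E: 0 + 2(28.36) − 1(34.29) = 22.43
  F: 0 + 3(34.29) = 102.9
Total out = 138.1 lbmol/h; y_E = 22.43 / 138.1 = 0.1624.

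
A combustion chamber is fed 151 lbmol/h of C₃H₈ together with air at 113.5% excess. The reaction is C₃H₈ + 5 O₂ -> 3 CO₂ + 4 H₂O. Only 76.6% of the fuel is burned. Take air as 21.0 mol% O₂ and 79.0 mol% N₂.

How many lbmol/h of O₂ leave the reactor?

1030 lbmol/h

Stoichiometric O₂ = 5 × 151 = 755 lbmol/h; O₂ fed = 755 × 2.135 = 1612 lbmol/h.
N₂ fed = 1612 × 79/21 = 6064 lbmol/h.
Fuel reacted = 0.766 × 151 → ξ = 115.7 lbmol/h.
Outlet (n = n₀ + ν ξ):
  C₃H₈: 151 − 1(115.7) = 35.33
  O₂: 1612 − 5(115.7) = 1034
  N₂: 6064 (inert)
  CO₂: 0 + 3(115.7) = 347
  H₂O: 0 + 4(115.7) = 462.7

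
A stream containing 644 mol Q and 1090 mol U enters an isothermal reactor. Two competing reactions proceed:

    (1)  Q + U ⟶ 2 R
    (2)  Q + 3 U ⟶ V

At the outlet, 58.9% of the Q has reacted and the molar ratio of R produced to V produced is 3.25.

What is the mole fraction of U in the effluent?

0.324

Conversion of Q: Q consumed = 0.589 × 644 = 379.3 mol = 1ξ₁ + 1ξ₂.
Selectivity: 2ξ₁ / (1ξ₂) = 3.25 → ξ₁ = 1.625 ξ₂.
Substitute: (1·1.625 + 1) ξ₂ = 379.3 → ξ₂ = 144.5 mol, ξ₁ = 234.8 mol.
Outlet amounts (n = n₀ + Σ ν·ξ):
  Q: 644 − 1(234.8) − 1(144.5) = 264.7
  U: 1090 − 1(234.8) − 3(144.5) = 421.7
  R: 0 + 2(234.8) = 469.6
  V: 0 + 1(144.5) = 144.5
Total out = 1300 mol; y_U = 421.7 / 1300 = 0.3242.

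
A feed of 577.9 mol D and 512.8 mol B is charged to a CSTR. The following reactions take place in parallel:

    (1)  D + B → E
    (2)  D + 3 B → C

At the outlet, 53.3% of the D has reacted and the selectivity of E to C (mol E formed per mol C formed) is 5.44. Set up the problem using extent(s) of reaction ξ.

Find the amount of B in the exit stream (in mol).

109 mol

Conversion of D: D consumed = 0.533 × 577.9 = 308 mol = 1ξ₁ + 1ξ₂.
Selectivity: 1ξ₁ / (1ξ₂) = 5.44 → ξ₁ = 5.44 ξ₂.
Substitute: (1·5.44 + 1) ξ₂ = 308 → ξ₂ = 47.83 mol, ξ₁ = 260.2 mol.
Outlet amounts (n = n₀ + Σ ν·ξ):
  D: 577.9 − 1(260.2) − 1(47.83) = 269.9
  B: 512.8 − 1(260.2) − 3(47.83) = 109.1
  E: 0 + 1(260.2) = 260.2
  C: 0 + 1(47.83) = 47.83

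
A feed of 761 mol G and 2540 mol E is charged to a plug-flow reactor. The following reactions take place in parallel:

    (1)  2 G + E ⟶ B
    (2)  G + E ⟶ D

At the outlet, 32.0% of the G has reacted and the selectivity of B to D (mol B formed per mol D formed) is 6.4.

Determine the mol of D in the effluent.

17.6 mol

Conversion of G: G consumed = 0.32 × 761 = 243.5 mol = 2ξ₁ + 1ξ₂.
Selectivity: 1ξ₁ / (1ξ₂) = 6.4 → ξ₁ = 6.4 ξ₂.
Substitute: (2·6.4 + 1) ξ₂ = 243.5 → ξ₂ = 17.65 mol, ξ₁ = 112.9 mol.
Outlet amounts (n = n₀ + Σ ν·ξ):
  G: 761 − 2(112.9) − 1(17.65) = 517.5
  E: 2540 − 1(112.9) − 1(17.65) = 2409
  B: 0 + 1(112.9) = 112.9
  D: 0 + 1(17.65) = 17.65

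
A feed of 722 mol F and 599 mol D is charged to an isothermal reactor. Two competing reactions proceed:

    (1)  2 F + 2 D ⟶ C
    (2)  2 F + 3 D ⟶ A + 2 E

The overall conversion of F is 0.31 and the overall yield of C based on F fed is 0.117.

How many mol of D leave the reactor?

348 mol

Yield of C: 1ξ₁ / 722 = 0.117 → ξ₁ = 84.47 mol.
Conversion of F: 2ξ₁ + 2ξ₂ = 0.31 × 722 = 223.8 → ξ₂ = 27.44 mol.
Outlet amounts (n = n₀ + Σ ν·ξ):
  F: 722 − 2(84.47) − 2(27.44) = 498.2
  D: 599 − 2(84.47) − 3(27.44) = 347.7
  C: 0 + 1(84.47) = 84.47
  A: 0 + 1(27.44) = 27.44
  E: 0 + 2(27.44) = 54.87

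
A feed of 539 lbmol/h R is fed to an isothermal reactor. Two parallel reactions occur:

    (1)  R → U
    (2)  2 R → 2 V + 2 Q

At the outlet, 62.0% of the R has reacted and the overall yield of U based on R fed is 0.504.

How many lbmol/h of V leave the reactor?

Yield of U: 1ξ₁ / 539 = 0.504 → ξ₁ = 271.7 lbmol/h.
Conversion of R: 1ξ₁ + 2ξ₂ = 0.62 × 539 = 334.2 → ξ₂ = 31.26 lbmol/h.
Outlet amounts (n = n₀ + Σ ν·ξ):
  R: 539 − 1(271.7) − 2(31.26) = 204.8
  U: 0 + 1(271.7) = 271.7
  V: 0 + 2(31.26) = 62.52
  Q: 0 + 2(31.26) = 62.52

62.5 lbmol/h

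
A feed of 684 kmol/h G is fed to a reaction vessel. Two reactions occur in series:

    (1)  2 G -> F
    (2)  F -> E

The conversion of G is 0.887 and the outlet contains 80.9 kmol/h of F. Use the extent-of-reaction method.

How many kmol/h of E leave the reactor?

222 kmol/h

Conversion of G: G consumed = 2ξ₁ = 0.887 × 684 → ξ₁ = 303.4 kmol/h.
F balance: n_F = 0 + 1ξ₁ − 1ξ₂ = 80.9 → ξ₂ = (1·303.4 − 80.9)/1 = 222.5 kmol/h.
Outlet amounts (n = n₀ + Σ ν·ξ):
  G: 684 − 2(303.4) = 77.29
  F: 0 + 1(303.4) − 1(222.5) = 80.9
  E: 0 + 1(222.5) = 222.5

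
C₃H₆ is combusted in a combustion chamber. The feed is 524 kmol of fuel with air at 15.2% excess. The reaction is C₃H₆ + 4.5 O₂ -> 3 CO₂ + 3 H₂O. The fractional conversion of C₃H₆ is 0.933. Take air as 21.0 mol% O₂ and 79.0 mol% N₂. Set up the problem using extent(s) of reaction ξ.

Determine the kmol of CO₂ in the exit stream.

Stoichiometric O₂ = 4.5 × 524 = 2358 kmol; O₂ fed = 2358 × 1.152 = 2716 kmol.
N₂ fed = 2716 × 79/21 = 10220 kmol.
Fuel reacted = 0.933 × 524 → ξ = 488.9 kmol.
Outlet (n = n₀ + ν ξ):
  C₃H₆: 524 − 1(488.9) = 35.11
  O₂: 2716 − 4.5(488.9) = 516.4
  N₂: 10220 (inert)
  CO₂: 0 + 3(488.9) = 1467
  H₂O: 0 + 3(488.9) = 1467

1470 kmol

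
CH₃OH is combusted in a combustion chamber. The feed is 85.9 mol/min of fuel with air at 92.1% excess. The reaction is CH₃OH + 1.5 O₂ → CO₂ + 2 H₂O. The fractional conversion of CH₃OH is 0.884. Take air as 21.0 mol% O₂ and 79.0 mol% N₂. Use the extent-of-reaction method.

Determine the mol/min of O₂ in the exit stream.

134 mol/min

Stoichiometric O₂ = 1.5 × 85.9 = 128.9 mol/min; O₂ fed = 128.9 × 1.921 = 247.5 mol/min.
N₂ fed = 247.5 × 79/21 = 931.1 mol/min.
Fuel reacted = 0.884 × 85.9 → ξ = 75.94 mol/min.
Outlet (n = n₀ + ν ξ):
  CH₃OH: 85.9 − 1(75.94) = 9.964
  O₂: 247.5 − 1.5(75.94) = 133.6
  N₂: 931.1 (inert)
  CO₂: 0 + 1(75.94) = 75.94
  H₂O: 0 + 2(75.94) = 151.9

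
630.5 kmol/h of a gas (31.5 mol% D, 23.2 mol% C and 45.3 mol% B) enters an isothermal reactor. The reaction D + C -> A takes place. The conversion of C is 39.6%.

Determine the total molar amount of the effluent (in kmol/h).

573 kmol/h

C reacted = 0.396 × 146.3 = 57.93 kmol/h; ν_C = −1, so ξ = 57.93/1 = 57.93 kmol/h.
Outlet amounts (n = n₀ + ν ξ):
  D: 198.6 − 1(57.93) = 140.7
  C: 146.3 − 1(57.93) = 88.35
  A: 0 + 1(57.93) = 57.93
  B: 285.6 (inert)
Total out = 140.7 + 88.35 + 57.93 + 285.6 = 572.6 kmol/h.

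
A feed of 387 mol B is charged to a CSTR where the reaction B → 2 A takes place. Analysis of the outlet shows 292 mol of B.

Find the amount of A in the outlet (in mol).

For B: n = n₀ − 1ξ → 292 = 387 − 1ξ, giving ξ = 95 mol.
Outlet amounts (n = n₀ + ν ξ):
  B: 387 − 1(95) = 292
  A: 0 + 2(95) = 190

190 mol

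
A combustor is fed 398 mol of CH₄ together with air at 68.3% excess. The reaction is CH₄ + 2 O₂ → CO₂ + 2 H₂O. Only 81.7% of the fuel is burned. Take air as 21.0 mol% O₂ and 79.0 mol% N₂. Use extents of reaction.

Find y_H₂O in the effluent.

0.096

Stoichiometric O₂ = 2 × 398 = 796 mol; O₂ fed = 796 × 1.683 = 1340 mol.
N₂ fed = 1340 × 79/21 = 5040 mol.
Fuel reacted = 0.817 × 398 → ξ = 325.2 mol.
Outlet (n = n₀ + ν ξ):
  CH₄: 398 − 1(325.2) = 72.83
  O₂: 1340 − 2(325.2) = 689.3
  N₂: 5040 (inert)
  CO₂: 0 + 1(325.2) = 325.2
  H₂O: 0 + 2(325.2) = 650.3
Total out = 6777 mol; y_H₂O = 650.3 / 6777 = 0.09596.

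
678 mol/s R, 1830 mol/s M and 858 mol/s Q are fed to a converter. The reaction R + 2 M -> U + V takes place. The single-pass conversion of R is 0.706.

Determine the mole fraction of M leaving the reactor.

R reacted = 0.706 × 678 = 478.7 mol/s; ν_R = −1, so ξ = 478.7/1 = 478.7 mol/s.
Outlet amounts (n = n₀ + ν ξ):
  R: 678 − 1(478.7) = 199.3
  M: 1830 − 2(478.7) = 872.7
  U: 0 + 1(478.7) = 478.7
  V: 0 + 1(478.7) = 478.7
  Q: 858 (inert)
Total out = 2887 mol/s; y_M = 872.7 / 2887 = 0.3022.

0.302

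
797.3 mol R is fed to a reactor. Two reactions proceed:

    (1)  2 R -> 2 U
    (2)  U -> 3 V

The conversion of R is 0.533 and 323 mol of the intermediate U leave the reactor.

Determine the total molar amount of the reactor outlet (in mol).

1000 mol

Conversion of R: R consumed = 2ξ₁ = 0.533 × 797.3 → ξ₁ = 212.5 mol.
U balance: n_U = 0 + 2ξ₁ − 1ξ₂ = 323 → ξ₂ = (2·212.5 − 323)/1 = 102 mol.
Outlet amounts (n = n₀ + Σ ν·ξ):
  R: 797.3 − 2(212.5) = 372.3
  U: 0 + 2(212.5) − 1(102) = 323
  V: 0 + 3(102) = 305.9
Total out = 372.3 + 323 + 305.9 = 1001 mol.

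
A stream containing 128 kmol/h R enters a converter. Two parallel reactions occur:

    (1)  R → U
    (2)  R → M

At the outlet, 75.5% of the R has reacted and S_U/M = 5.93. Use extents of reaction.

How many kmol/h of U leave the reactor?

82.7 kmol/h

Conversion of R: R consumed = 0.755 × 128 = 96.64 kmol/h = 1ξ₁ + 1ξ₂.
Selectivity: 1ξ₁ / (1ξ₂) = 5.93 → ξ₁ = 5.93 ξ₂.
Substitute: (1·5.93 + 1) ξ₂ = 96.64 → ξ₂ = 13.95 kmol/h, ξ₁ = 82.69 kmol/h.
Outlet amounts (n = n₀ + Σ ν·ξ):
  R: 128 − 1(82.69) − 1(13.95) = 31.36
  U: 0 + 1(82.69) = 82.69
  M: 0 + 1(13.95) = 13.95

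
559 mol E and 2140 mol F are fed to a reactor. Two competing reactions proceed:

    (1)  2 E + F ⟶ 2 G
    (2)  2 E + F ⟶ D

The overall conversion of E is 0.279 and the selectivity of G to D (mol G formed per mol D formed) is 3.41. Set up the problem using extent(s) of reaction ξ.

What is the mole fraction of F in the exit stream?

Conversion of E: E consumed = 0.279 × 559 = 156 mol = 2ξ₁ + 2ξ₂.
Selectivity: 2ξ₁ / (1ξ₂) = 3.41 → ξ₁ = 1.705 ξ₂.
Substitute: (2·1.705 + 2) ξ₂ = 156 → ξ₂ = 28.83 mol, ξ₁ = 49.15 mol.
Outlet amounts (n = n₀ + Σ ν·ξ):
  E: 559 − 2(49.15) − 2(28.83) = 403
  F: 2140 − 1(49.15) − 1(28.83) = 2062
  G: 0 + 2(49.15) = 98.3
  D: 0 + 1(28.83) = 28.83
Total out = 2592 mol; y_F = 2062 / 2592 = 0.7955.

0.795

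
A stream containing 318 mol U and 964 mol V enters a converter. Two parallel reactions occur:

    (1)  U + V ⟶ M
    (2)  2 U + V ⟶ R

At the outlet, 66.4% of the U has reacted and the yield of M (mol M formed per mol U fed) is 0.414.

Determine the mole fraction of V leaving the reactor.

0.74

Yield of M: 1ξ₁ / 318 = 0.414 → ξ₁ = 131.7 mol.
Conversion of U: 1ξ₁ + 2ξ₂ = 0.664 × 318 = 211.2 → ξ₂ = 39.75 mol.
Outlet amounts (n = n₀ + Σ ν·ξ):
  U: 318 − 1(131.7) − 2(39.75) = 106.8
  V: 964 − 1(131.7) − 1(39.75) = 792.6
  M: 0 + 1(131.7) = 131.7
  R: 0 + 1(39.75) = 39.75
Total out = 1071 mol; y_V = 792.6 / 1071 = 0.7402.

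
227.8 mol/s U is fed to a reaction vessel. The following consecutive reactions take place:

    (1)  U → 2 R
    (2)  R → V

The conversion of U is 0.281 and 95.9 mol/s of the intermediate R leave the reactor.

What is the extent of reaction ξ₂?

Conversion of U: U consumed = 1ξ₁ = 0.281 × 227.8 → ξ₁ = 64.01 mol/s.
R balance: n_R = 0 + 2ξ₁ − 1ξ₂ = 95.9 → ξ₂ = (2·64.01 − 95.9)/1 = 32.12 mol/s.
Outlet amounts (n = n₀ + Σ ν·ξ):
  U: 227.8 − 1(64.01) = 163.8
  R: 0 + 2(64.01) − 1(32.12) = 95.9
  V: 0 + 1(32.12) = 32.12

ξ₂ = 32.1 mol/s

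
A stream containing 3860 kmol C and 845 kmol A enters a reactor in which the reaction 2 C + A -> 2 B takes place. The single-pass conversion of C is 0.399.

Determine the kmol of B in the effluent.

1540 kmol

C reacted = 0.399 × 3860 = 1540 kmol; ν_C = −2, so ξ = 1540/2 = 770.1 kmol.
Outlet amounts (n = n₀ + ν ξ):
  C: 3860 − 2(770.1) = 2320
  A: 845 − 1(770.1) = 74.93
  B: 0 + 2(770.1) = 1540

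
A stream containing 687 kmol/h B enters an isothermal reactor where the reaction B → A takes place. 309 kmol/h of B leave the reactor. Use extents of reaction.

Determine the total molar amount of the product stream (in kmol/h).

687 kmol/h

For B: n = n₀ − 1ξ → 309 = 687 − 1ξ, giving ξ = 378 kmol/h.
Outlet amounts (n = n₀ + ν ξ):
  B: 687 − 1(378) = 309
  A: 0 + 1(378) = 378
Total out = 309 + 378 = 687 kmol/h.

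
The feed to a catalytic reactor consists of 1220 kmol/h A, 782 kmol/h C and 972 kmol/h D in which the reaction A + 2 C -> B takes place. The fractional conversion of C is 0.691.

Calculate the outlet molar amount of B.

C reacted = 0.691 × 782 = 540.4 kmol/h; ν_C = −2, so ξ = 540.4/2 = 270.2 kmol/h.
Outlet amounts (n = n₀ + ν ξ):
  A: 1220 − 1(270.2) = 949.8
  C: 782 − 2(270.2) = 241.6
  B: 0 + 1(270.2) = 270.2
  D: 972 (inert)

270 kmol/h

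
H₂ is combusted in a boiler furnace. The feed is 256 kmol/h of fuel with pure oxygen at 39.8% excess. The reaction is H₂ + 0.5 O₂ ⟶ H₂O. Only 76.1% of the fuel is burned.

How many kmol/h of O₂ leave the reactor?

Stoichiometric O₂ = 0.5 × 256 = 128 kmol/h; O₂ fed = 128 × 1.398 = 178.9 kmol/h.
Fuel reacted = 0.761 × 256 → ξ = 194.8 kmol/h.
Outlet (n = n₀ + ν ξ):
  H₂: 256 − 1(194.8) = 61.18
  O₂: 178.9 − 0.5(194.8) = 81.54
  H₂O: 0 + 1(194.8) = 194.8

81.5 kmol/h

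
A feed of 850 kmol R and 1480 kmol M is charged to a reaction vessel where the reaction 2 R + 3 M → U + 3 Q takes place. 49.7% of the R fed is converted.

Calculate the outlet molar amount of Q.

R reacted = 0.497 × 850 = 422.4 kmol; ν_R = −2, so ξ = 422.4/2 = 211.2 kmol.
Outlet amounts (n = n₀ + ν ξ):
  R: 850 − 2(211.2) = 427.6
  M: 1480 − 3(211.2) = 846.3
  U: 0 + 1(211.2) = 211.2
  Q: 0 + 3(211.2) = 633.7

634 kmol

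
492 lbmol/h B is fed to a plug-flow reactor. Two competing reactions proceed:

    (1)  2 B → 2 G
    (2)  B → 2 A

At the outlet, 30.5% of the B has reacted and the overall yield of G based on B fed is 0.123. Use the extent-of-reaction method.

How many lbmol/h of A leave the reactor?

Yield of G: 2ξ₁ / 492 = 0.123 → ξ₁ = 30.26 lbmol/h.
Conversion of B: 2ξ₁ + 1ξ₂ = 0.305 × 492 = 150.1 → ξ₂ = 89.54 lbmol/h.
Outlet amounts (n = n₀ + Σ ν·ξ):
  B: 492 − 2(30.26) − 1(89.54) = 341.9
  G: 0 + 2(30.26) = 60.52
  A: 0 + 2(89.54) = 179.1

179 lbmol/h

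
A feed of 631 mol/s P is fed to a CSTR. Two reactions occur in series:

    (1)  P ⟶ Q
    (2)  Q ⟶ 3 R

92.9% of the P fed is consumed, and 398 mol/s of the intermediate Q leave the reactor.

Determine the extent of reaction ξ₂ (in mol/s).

Conversion of P: P consumed = 1ξ₁ = 0.929 × 631 → ξ₁ = 586.2 mol/s.
Q balance: n_Q = 0 + 1ξ₁ − 1ξ₂ = 398 → ξ₂ = (1·586.2 − 398)/1 = 188.2 mol/s.
Outlet amounts (n = n₀ + Σ ν·ξ):
  P: 631 − 1(586.2) = 44.8
  Q: 0 + 1(586.2) − 1(188.2) = 398
  R: 0 + 3(188.2) = 564.6

ξ₂ = 188 mol/s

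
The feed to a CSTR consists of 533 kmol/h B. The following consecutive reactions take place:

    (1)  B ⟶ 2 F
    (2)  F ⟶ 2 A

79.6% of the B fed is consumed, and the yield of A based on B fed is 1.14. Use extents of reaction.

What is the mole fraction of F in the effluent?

Conversion of B: B consumed = 1ξ₁ = 0.796 × 533 → ξ₁ = 424.3 kmol/h.
Yield of A: 2ξ₂ / 533 = 1.14 → ξ₂ = 303.8 kmol/h.
Outlet amounts (n = n₀ + Σ ν·ξ):
  B: 533 − 1(424.3) = 108.7
  F: 0 + 2(424.3) − 1(303.8) = 544.7
  A: 0 + 2(303.8) = 607.6
Total out = 1261 kmol/h; y_F = 544.7 / 1261 = 0.432.

0.432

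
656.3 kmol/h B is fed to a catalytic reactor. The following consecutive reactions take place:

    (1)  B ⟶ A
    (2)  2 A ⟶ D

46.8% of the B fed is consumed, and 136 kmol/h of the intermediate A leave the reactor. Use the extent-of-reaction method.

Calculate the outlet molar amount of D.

Conversion of B: B consumed = 1ξ₁ = 0.468 × 656.3 → ξ₁ = 307.1 kmol/h.
A balance: n_A = 0 + 1ξ₁ − 2ξ₂ = 136 → ξ₂ = (1·307.1 − 136)/2 = 85.57 kmol/h.
Outlet amounts (n = n₀ + Σ ν·ξ):
  B: 656.3 − 1(307.1) = 349.2
  A: 0 + 1(307.1) − 2(85.57) = 136
  D: 0 + 1(85.57) = 85.57

85.6 kmol/h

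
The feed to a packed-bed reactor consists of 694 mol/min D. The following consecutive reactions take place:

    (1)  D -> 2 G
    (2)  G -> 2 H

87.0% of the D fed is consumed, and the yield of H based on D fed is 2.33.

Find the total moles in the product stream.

Conversion of D: D consumed = 1ξ₁ = 0.87 × 694 → ξ₁ = 603.8 mol/min.
Yield of H: 2ξ₂ / 694 = 2.33 → ξ₂ = 808.5 mol/min.
Outlet amounts (n = n₀ + Σ ν·ξ):
  D: 694 − 1(603.8) = 90.22
  G: 0 + 2(603.8) − 1(808.5) = 399
  H: 0 + 2(808.5) = 1617
Total out = 90.22 + 399 + 1617 = 2106 mol/min.

2110 mol/min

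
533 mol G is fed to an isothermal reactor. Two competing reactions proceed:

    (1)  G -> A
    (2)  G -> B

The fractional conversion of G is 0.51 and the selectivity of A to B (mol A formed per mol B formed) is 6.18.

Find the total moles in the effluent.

Conversion of G: G consumed = 0.51 × 533 = 271.8 mol = 1ξ₁ + 1ξ₂.
Selectivity: 1ξ₁ / (1ξ₂) = 6.18 → ξ₁ = 6.18 ξ₂.
Substitute: (1·6.18 + 1) ξ₂ = 271.8 → ξ₂ = 37.86 mol, ξ₁ = 234 mol.
Outlet amounts (n = n₀ + Σ ν·ξ):
  G: 533 − 1(234) − 1(37.86) = 261.2
  A: 0 + 1(234) = 234
  B: 0 + 1(37.86) = 37.86
Total out = 261.2 + 234 + 37.86 = 533 mol.

533 mol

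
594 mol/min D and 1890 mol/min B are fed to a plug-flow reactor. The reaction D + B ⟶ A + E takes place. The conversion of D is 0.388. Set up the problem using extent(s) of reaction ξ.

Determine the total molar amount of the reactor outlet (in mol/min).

2480 mol/min

D reacted = 0.388 × 594 = 230.5 mol/min; ν_D = −1, so ξ = 230.5/1 = 230.5 mol/min.
Outlet amounts (n = n₀ + ν ξ):
  D: 594 − 1(230.5) = 363.5
  B: 1890 − 1(230.5) = 1660
  A: 0 + 1(230.5) = 230.5
  E: 0 + 1(230.5) = 230.5
Total out = 363.5 + 1660 + 230.5 + 230.5 = 2484 mol/min.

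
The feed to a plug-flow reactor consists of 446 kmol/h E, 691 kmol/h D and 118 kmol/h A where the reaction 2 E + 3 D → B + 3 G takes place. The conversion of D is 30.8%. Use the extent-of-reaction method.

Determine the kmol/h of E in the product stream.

304 kmol/h

D reacted = 0.308 × 691 = 212.8 kmol/h; ν_D = −3, so ξ = 212.8/3 = 70.94 kmol/h.
Outlet amounts (n = n₀ + ν ξ):
  E: 446 − 2(70.94) = 304.1
  D: 691 − 3(70.94) = 478.2
  B: 0 + 1(70.94) = 70.94
  G: 0 + 3(70.94) = 212.8
  A: 118 (inert)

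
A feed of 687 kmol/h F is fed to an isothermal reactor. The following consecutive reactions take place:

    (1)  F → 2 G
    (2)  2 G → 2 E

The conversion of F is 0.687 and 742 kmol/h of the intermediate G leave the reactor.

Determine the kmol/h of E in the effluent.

Conversion of F: F consumed = 1ξ₁ = 0.687 × 687 → ξ₁ = 472 kmol/h.
G balance: n_G = 0 + 2ξ₁ − 2ξ₂ = 742 → ξ₂ = (2·472 − 742)/2 = 101 kmol/h.
Outlet amounts (n = n₀ + Σ ν·ξ):
  F: 687 − 1(472) = 215
  G: 0 + 2(472) − 2(101) = 742
  E: 0 + 2(101) = 201.9

202 kmol/h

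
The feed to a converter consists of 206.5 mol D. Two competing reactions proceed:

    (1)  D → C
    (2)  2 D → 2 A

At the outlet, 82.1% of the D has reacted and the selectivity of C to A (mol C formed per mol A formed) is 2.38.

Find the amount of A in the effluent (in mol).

Conversion of D: D consumed = 0.821 × 206.5 = 169.5 mol = 1ξ₁ + 2ξ₂.
Selectivity: 1ξ₁ / (2ξ₂) = 2.38 → ξ₁ = 4.76 ξ₂.
Substitute: (1·4.76 + 2) ξ₂ = 169.5 → ξ₂ = 25.08 mol, ξ₁ = 119.4 mol.
Outlet amounts (n = n₀ + Σ ν·ξ):
  D: 206.5 − 1(119.4) − 2(25.08) = 36.96
  C: 0 + 1(119.4) = 119.4
  A: 0 + 2(25.08) = 50.16

50.2 mol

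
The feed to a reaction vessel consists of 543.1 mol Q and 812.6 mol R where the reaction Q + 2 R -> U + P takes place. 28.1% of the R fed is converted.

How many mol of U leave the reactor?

114 mol

R reacted = 0.281 × 812.6 = 228.3 mol; ν_R = −2, so ξ = 228.3/2 = 114.2 mol.
Outlet amounts (n = n₀ + ν ξ):
  Q: 543.1 − 1(114.2) = 428.9
  R: 812.6 − 2(114.2) = 584.3
  U: 0 + 1(114.2) = 114.2
  P: 0 + 1(114.2) = 114.2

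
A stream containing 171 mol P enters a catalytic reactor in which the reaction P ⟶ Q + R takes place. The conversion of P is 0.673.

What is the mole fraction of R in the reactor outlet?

P reacted = 0.673 × 171 = 115.1 mol; ν_P = −1, so ξ = 115.1/1 = 115.1 mol.
Outlet amounts (n = n₀ + ν ξ):
  P: 171 − 1(115.1) = 55.92
  Q: 0 + 1(115.1) = 115.1
  R: 0 + 1(115.1) = 115.1
Total out = 286.1 mol; y_R = 115.1 / 286.1 = 0.4023.

0.402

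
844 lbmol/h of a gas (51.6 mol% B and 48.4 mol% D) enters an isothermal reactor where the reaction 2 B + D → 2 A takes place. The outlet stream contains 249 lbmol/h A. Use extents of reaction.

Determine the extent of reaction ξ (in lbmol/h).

ξ = 124 lbmol/h

For A: n = n₀ + 2ξ → 249 = 0 + 2ξ, giving ξ = 124.5 lbmol/h.
Outlet amounts (n = n₀ + ν ξ):
  B: 435.5 − 2(124.5) = 186.5
  D: 408.5 − 1(124.5) = 284
  A: 0 + 2(124.5) = 249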